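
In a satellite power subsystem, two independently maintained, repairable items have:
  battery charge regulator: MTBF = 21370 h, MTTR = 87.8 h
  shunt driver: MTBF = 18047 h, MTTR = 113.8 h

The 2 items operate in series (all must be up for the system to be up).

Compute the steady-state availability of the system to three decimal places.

A(battery charge regulator) = MTBF/(MTBF+MTTR) = 21370/(21370+87.8) = 0.995908
A(shunt driver) = MTBF/(MTBF+MTTR) = 18047/(18047+113.8) = 0.993734
Series availability: 0.995908 × 0.993734 = 0.990

0.990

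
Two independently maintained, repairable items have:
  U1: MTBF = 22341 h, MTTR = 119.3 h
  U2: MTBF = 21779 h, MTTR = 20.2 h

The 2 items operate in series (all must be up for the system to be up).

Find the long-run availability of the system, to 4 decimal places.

A(U1) = MTBF/(MTBF+MTTR) = 22341/(22341+119.3) = 0.994688
A(U2) = MTBF/(MTBF+MTTR) = 21779/(21779+20.2) = 0.999073
Series availability: 0.994688 × 0.999073 = 0.9938

0.9938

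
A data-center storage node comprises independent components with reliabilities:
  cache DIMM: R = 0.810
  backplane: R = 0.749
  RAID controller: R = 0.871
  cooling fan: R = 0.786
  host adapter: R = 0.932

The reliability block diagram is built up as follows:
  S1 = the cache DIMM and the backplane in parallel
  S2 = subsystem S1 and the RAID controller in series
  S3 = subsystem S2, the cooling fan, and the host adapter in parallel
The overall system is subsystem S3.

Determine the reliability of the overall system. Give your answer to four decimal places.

0.9975

Parallel (cache DIMM and backplane): 1 − (1 − 0.810000)(1 − 0.749000) = 0.952310
Series ([0.952310] and RAID controller): 0.952310 × 0.871000 = 0.829462
Parallel ([0.829462], cooling fan, and host adapter): 1 − (1 − 0.829462)(1 − 0.786000)(1 − 0.932000) = 0.9975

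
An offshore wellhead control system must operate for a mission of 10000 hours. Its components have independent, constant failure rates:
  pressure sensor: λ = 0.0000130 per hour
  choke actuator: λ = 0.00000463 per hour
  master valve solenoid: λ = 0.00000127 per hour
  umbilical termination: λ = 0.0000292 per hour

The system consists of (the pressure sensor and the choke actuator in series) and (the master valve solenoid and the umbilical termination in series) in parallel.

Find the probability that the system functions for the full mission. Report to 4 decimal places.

R(pressure sensor) = exp(−0.0000130 × 10000) = 0.878095
R(choke actuator) = exp(−0.00000463 × 10000) = 0.954755
R(master valve solenoid) = exp(−0.00000127 × 10000) = 0.987380
R(umbilical termination) = exp(−0.0000292 × 10000) = 0.746769
Series (pressure sensor and choke actuator): 0.878095 × 0.954755 = 0.838366
Series (master valve solenoid and umbilical termination): 0.987380 × 0.746769 = 0.737345
Parallel ([0.838366] and [0.737345]): 1 − (1 − 0.838366)(1 − 0.737345) = 0.9575

0.9575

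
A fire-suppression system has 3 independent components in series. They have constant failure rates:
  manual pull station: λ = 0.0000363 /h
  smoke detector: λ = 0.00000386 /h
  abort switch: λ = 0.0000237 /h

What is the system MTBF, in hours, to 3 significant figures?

Series of exponential components: λ_sys = Σ λ_i
λ_sys = 0.0000363 + 0.00000386 + 0.0000237 = 6.3860e-05 /h
MTBF = 1 / λ_sys = 15700 h

15700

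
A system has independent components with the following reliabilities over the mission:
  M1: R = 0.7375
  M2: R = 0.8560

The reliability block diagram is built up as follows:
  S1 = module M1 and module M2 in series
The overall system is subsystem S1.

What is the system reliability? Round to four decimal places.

Series (M1 and M2): 0.737500 × 0.856000 = 0.6313

0.6313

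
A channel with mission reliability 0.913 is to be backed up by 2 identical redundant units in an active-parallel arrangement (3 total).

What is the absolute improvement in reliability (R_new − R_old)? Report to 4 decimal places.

R_before = 0.913
R_after = 1 − (1 − 0.913)^3 = 0.9993
ΔR = 0.9993 − 0.913 = 0.0863

0.0863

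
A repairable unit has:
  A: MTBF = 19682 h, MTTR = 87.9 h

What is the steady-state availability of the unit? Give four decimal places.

A(A) = MTBF/(MTBF+MTTR) = 19682/(19682+87.9) = 0.9956

0.9956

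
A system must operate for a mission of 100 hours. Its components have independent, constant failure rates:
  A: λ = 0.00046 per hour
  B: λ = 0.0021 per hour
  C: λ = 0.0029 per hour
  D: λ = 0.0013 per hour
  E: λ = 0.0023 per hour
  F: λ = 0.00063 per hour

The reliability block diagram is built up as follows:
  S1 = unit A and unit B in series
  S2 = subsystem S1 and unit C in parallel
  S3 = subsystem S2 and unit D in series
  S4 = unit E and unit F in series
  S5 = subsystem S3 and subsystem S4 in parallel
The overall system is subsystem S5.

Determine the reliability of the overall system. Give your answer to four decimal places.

0.9564

R(A) = exp(−0.00046 × 100) = 0.955042
R(B) = exp(−0.0021 × 100) = 0.810584
R(C) = exp(−0.0029 × 100) = 0.748264
R(D) = exp(−0.0013 × 100) = 0.878095
R(E) = exp(−0.0023 × 100) = 0.794534
R(F) = exp(−0.00063 × 100) = 0.938943
Series (A and B): 0.955042 × 0.810584 = 0.774142
Parallel ([0.774142] and C): 1 − (1 − 0.774142)(1 − 0.748264) = 0.943143
Series ([0.943143] and D): 0.943143 × 0.878095 = 0.828169
Series (E and F): 0.794534 × 0.938943 = 0.746022
Parallel ([0.828169] and [0.746022]): 1 − (1 − 0.828169)(1 − 0.746022) = 0.9564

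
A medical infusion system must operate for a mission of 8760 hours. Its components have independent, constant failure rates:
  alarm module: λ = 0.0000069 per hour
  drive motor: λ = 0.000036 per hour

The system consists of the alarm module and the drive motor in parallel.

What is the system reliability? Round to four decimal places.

0.9841

R(alarm module) = exp(−0.0000069 × 8760) = 0.941346
R(drive motor) = exp(−0.000036 × 8760) = 0.729526
Parallel (alarm module and drive motor): 1 − (1 − 0.941346)(1 − 0.729526) = 0.9841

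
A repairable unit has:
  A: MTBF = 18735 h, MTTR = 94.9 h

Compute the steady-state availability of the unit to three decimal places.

0.995

A(A) = MTBF/(MTBF+MTTR) = 18735/(18735+94.9) = 0.995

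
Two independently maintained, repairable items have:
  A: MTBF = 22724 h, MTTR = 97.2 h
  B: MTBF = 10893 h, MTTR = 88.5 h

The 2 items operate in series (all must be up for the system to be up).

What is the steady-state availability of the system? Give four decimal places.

A(A) = MTBF/(MTBF+MTTR) = 22724/(22724+97.2) = 0.995741
A(B) = MTBF/(MTBF+MTTR) = 10893/(10893+88.5) = 0.991941
Series availability: 0.995741 × 0.991941 = 0.9877

0.9877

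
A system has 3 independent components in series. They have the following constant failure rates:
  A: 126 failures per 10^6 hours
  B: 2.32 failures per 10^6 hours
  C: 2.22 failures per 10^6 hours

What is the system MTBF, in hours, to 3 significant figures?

Series of exponential components: λ_sys = Σ λ_i
λ_sys = 0.000126 + 0.00000232 + 0.00000222 = 1.3054e-04 /h
MTBF = 1 / λ_sys = 7660 h

7660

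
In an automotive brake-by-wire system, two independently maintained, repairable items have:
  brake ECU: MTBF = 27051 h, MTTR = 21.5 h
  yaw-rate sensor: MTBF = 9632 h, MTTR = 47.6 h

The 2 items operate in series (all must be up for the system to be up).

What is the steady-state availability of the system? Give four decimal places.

0.9943

A(brake ECU) = MTBF/(MTBF+MTTR) = 27051/(27051+21.5) = 0.999206
A(yaw-rate sensor) = MTBF/(MTBF+MTTR) = 9632/(9632+47.6) = 0.995082
Series availability: 0.999206 × 0.995082 = 0.9943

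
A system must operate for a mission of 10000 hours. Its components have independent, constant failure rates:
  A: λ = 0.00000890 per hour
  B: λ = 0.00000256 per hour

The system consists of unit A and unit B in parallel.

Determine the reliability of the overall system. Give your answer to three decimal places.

R(A) = exp(−0.00000890 × 10000) = 0.91485
R(B) = exp(−0.00000256 × 10000) = 0.97472
Parallel (A and B): 1 − (1 − 0.91485)(1 − 0.97472) = 0.998

0.998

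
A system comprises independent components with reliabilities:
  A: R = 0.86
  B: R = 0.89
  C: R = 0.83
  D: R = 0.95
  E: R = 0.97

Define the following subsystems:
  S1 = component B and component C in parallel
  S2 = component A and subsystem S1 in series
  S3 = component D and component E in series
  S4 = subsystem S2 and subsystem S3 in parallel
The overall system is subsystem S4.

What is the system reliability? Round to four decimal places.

Parallel (B and C): 1 − (1 − 0.890000)(1 − 0.830000) = 0.981300
Series (A and [0.981300]): 0.860000 × 0.981300 = 0.843918
Series (D and E): 0.950000 × 0.970000 = 0.921500
Parallel ([0.843918] and [0.921500]): 1 − (1 − 0.843918)(1 − 0.921500) = 0.9877

0.9877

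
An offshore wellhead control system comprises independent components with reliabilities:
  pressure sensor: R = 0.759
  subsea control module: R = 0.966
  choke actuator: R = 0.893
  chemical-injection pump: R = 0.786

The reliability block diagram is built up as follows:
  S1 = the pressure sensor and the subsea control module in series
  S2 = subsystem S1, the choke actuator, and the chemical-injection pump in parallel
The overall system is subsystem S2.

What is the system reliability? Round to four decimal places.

Series (pressure sensor and subsea control module): 0.759000 × 0.966000 = 0.733194
Parallel ([0.733194], choke actuator, and chemical-injection pump): 1 − (1 − 0.733194)(1 − 0.893000)(1 − 0.786000) = 0.9939

0.9939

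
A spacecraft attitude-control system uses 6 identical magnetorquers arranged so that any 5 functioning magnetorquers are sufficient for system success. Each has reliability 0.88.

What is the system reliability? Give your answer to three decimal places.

0.844

R = Σ_{i=5}^{6} C(6,i) p^i (1−p)^{6−i} with p = 0.88
C(6,5)·0.88^5·0.12^1 = 0.37997
C(6,6)·0.88^6·0.12^0 = 0.46440
Sum = 0.844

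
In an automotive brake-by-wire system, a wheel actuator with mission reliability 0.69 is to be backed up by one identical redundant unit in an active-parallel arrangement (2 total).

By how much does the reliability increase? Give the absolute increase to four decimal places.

0.2139

R_before = 0.69
R_after = 1 − (1 − 0.69)^2 = 0.9039
ΔR = 0.9039 − 0.69 = 0.2139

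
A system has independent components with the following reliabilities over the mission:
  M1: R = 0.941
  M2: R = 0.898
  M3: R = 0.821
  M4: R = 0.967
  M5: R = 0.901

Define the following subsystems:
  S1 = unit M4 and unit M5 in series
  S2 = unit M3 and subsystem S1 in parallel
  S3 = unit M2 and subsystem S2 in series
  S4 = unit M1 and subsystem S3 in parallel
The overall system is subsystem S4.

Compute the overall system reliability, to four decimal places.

0.9928

Series (M4 and M5): 0.967000 × 0.901000 = 0.871267
Parallel (M3 and [0.871267]): 1 − (1 − 0.821000)(1 − 0.871267) = 0.976957
Series (M2 and [0.976957]): 0.898000 × 0.976957 = 0.877307
Parallel (M1 and [0.877307]): 1 − (1 − 0.941000)(1 − 0.877307) = 0.9928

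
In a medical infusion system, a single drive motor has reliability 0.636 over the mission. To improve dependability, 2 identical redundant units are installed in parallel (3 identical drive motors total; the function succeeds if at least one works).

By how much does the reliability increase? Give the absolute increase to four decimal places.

0.3158

R_before = 0.636
R_after = 1 − (1 − 0.636)^3 = 0.9518
ΔR = 0.9518 − 0.636 = 0.3158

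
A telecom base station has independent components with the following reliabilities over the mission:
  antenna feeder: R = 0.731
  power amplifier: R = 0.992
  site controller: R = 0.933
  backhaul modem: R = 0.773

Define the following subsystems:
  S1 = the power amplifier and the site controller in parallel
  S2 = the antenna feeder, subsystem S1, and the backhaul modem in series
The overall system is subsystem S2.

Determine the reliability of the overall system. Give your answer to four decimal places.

Parallel (power amplifier and site controller): 1 − (1 − 0.992000)(1 − 0.933000) = 0.999464
Series (antenna feeder, [0.999464], and backhaul modem): 0.731000 × 0.999464 × 0.773000 = 0.5648

0.5648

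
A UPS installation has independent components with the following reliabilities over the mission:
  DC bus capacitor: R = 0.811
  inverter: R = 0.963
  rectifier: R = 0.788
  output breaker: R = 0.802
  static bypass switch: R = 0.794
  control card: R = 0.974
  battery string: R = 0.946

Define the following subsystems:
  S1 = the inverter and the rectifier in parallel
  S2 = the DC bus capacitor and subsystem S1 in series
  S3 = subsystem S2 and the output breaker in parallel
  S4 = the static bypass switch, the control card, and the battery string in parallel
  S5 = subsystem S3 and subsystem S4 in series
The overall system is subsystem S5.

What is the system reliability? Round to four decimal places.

Parallel (inverter and rectifier): 1 − (1 − 0.963000)(1 − 0.788000) = 0.992156
Series (DC bus capacitor and [0.992156]): 0.811000 × 0.992156 = 0.804639
Parallel ([0.804639] and output breaker): 1 − (1 − 0.804639)(1 − 0.802000) = 0.961319
Parallel (static bypass switch, control card, and battery string): 1 − (1 − 0.794000)(1 − 0.974000)(1 − 0.946000) = 0.999711
Series ([0.961319] and [0.999711]): 0.961319 × 0.999711 = 0.9610

0.9610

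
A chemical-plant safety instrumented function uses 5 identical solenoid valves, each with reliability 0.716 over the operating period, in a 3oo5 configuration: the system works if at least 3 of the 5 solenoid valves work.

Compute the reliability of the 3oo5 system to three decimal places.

R = Σ_{i=3}^{5} C(5,i) p^i (1−p)^{5−i} with p = 0.716
C(5,3)·0.716^3·0.284^2 = 0.29606
C(5,4)·0.716^4·0.284^1 = 0.37320
C(5,5)·0.716^5·0.284^0 = 0.18818
Sum = 0.857

0.857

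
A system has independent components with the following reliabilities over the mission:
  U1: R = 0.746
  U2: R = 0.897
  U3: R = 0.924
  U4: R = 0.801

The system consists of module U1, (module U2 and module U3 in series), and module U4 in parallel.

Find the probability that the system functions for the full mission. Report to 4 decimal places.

0.9913

Series (U2 and U3): 0.897000 × 0.924000 = 0.828828
Parallel (U1, [0.828828], and U4): 1 − (1 − 0.746000)(1 − 0.828828)(1 − 0.801000) = 0.9913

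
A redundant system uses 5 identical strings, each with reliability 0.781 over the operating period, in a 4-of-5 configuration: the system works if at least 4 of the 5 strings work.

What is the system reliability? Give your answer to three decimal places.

0.698

R = Σ_{i=4}^{5} C(5,i) p^i (1−p)^{5−i} with p = 0.781
C(5,4)·0.781^4·0.219^1 = 0.40740
C(5,5)·0.781^5·0.219^0 = 0.29057
Sum = 0.698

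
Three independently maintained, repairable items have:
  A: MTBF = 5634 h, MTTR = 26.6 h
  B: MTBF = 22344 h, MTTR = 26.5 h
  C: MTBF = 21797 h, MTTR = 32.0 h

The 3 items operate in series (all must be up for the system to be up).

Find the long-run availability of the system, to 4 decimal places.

A(A) = MTBF/(MTBF+MTTR) = 5634/(5634+26.6) = 0.995301
A(B) = MTBF/(MTBF+MTTR) = 22344/(22344+26.5) = 0.998815
A(C) = MTBF/(MTBF+MTTR) = 21797/(21797+32.0) = 0.998534
Series availability: 0.995301 × 0.998815 × 0.998534 = 0.9927

0.9927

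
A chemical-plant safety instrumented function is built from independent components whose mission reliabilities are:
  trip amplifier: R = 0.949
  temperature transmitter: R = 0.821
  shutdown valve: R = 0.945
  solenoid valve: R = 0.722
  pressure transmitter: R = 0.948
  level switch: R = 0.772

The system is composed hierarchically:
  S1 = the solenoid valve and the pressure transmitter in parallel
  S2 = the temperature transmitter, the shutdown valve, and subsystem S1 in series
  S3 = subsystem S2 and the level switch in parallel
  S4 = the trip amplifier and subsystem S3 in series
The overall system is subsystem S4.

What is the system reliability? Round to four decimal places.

Parallel (solenoid valve and pressure transmitter): 1 − (1 − 0.722000)(1 − 0.948000) = 0.985544
Series (temperature transmitter, shutdown valve, and [0.985544]): 0.821000 × 0.945000 × 0.985544 = 0.764629
Parallel ([0.764629] and level switch): 1 − (1 − 0.764629)(1 − 0.772000) = 0.946335
Series (trip amplifier and [0.946335]): 0.949000 × 0.946335 = 0.8981

0.8981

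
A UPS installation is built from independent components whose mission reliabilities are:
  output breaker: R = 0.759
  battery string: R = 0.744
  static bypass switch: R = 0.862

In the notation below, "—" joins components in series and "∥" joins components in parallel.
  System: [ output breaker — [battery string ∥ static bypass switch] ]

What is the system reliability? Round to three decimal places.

0.732

Parallel (battery string and static bypass switch): 1 − (1 − 0.74400)(1 − 0.86200) = 0.96467
Series (output breaker and [0.96467]): 0.75900 × 0.96467 = 0.732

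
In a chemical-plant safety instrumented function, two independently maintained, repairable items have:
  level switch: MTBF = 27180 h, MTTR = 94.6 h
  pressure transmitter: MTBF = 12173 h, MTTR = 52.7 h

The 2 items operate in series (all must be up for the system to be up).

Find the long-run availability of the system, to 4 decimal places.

A(level switch) = MTBF/(MTBF+MTTR) = 27180/(27180+94.6) = 0.996532
A(pressure transmitter) = MTBF/(MTBF+MTTR) = 12173/(12173+52.7) = 0.995689
Series availability: 0.996532 × 0.995689 = 0.9922

0.9922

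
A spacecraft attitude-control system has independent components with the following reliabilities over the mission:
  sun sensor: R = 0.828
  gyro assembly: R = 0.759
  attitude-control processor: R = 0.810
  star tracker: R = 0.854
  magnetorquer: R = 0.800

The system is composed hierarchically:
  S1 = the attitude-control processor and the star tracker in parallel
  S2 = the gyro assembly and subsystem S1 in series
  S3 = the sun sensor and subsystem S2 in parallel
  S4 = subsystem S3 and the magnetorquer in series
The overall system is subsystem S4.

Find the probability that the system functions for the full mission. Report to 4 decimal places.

0.7639

Parallel (attitude-control processor and star tracker): 1 − (1 − 0.810000)(1 − 0.854000) = 0.972260
Series (gyro assembly and [0.972260]): 0.759000 × 0.972260 = 0.737945
Parallel (sun sensor and [0.737945]): 1 − (1 − 0.828000)(1 − 0.737945) = 0.954927
Series ([0.954927] and magnetorquer): 0.954927 × 0.800000 = 0.7639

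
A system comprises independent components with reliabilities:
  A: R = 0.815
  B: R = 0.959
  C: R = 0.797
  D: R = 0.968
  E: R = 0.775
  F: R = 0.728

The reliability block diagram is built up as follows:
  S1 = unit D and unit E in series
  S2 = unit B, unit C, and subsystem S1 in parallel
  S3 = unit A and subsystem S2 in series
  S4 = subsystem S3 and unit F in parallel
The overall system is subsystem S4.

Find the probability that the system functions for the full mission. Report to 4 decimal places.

Series (D and E): 0.968000 × 0.775000 = 0.750200
Parallel (B, C, and [0.750200]): 1 − (1 − 0.959000)(1 − 0.797000)(1 − 0.750200) = 0.997921
Series (A and [0.997921]): 0.815000 × 0.997921 = 0.813306
Parallel ([0.813306] and F): 1 − (1 − 0.813306)(1 − 0.728000) = 0.9492

0.9492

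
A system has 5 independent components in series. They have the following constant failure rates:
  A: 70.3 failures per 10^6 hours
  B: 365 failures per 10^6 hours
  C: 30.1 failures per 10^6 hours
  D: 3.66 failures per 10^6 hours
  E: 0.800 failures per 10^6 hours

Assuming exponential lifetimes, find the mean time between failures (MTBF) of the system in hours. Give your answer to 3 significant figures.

Series of exponential components: λ_sys = Σ λ_i
λ_sys = 0.0000703 + 0.000365 + 0.0000301 + 0.00000366 + 0.000000800 = 4.6986e-04 /h
MTBF = 1 / λ_sys = 2130 h

2130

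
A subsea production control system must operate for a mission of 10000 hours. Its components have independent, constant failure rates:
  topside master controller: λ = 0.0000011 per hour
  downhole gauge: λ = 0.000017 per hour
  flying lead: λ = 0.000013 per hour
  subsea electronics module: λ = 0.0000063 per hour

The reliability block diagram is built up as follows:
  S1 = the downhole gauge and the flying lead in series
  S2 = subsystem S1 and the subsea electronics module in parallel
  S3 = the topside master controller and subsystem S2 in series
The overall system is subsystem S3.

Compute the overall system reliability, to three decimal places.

0.973

R(topside master controller) = exp(−0.0000011 × 10000) = 0.98906
R(downhole gauge) = exp(−0.000017 × 10000) = 0.84366
R(flying lead) = exp(−0.000013 × 10000) = 0.87810
R(subsea electronics module) = exp(−0.0000063 × 10000) = 0.93894
Series (downhole gauge and flying lead): 0.84366 × 0.87810 = 0.74082
Parallel ([0.74082] and subsea electronics module): 1 − (1 − 0.74082)(1 − 0.93894) = 0.98417
Series (topside master controller and [0.98417]): 0.98906 × 0.98417 = 0.973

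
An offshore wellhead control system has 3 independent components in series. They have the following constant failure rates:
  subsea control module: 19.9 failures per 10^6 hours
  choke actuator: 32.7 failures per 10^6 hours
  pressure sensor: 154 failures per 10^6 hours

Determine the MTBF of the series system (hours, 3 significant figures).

4840

Series of exponential components: λ_sys = Σ λ_i
λ_sys = 0.0000199 + 0.0000327 + 0.000154 = 2.0660e-04 /h
MTBF = 1 / λ_sys = 4840 h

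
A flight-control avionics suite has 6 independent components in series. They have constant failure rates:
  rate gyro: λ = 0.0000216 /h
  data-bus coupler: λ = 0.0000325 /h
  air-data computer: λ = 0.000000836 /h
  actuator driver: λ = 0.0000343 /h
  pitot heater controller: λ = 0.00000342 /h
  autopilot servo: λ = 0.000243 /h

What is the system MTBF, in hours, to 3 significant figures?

2980

Series of exponential components: λ_sys = Σ λ_i
λ_sys = 0.0000216 + 0.0000325 + 0.000000836 + 0.0000343 + 0.00000342 + 0.000243 = 3.3566e-04 /h
MTBF = 1 / λ_sys = 2980 h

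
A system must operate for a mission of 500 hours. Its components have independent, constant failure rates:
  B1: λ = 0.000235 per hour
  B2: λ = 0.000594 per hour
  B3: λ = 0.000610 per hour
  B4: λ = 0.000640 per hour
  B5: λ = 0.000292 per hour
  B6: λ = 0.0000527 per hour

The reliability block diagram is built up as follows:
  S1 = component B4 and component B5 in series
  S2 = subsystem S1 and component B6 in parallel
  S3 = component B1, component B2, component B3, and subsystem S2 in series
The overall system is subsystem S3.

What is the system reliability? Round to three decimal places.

R(B1) = exp(−0.000235 × 500) = 0.88914
R(B2) = exp(−0.000594 × 500) = 0.74304
R(B3) = exp(−0.000610 × 500) = 0.73712
R(B4) = exp(−0.000640 × 500) = 0.72615
R(B5) = exp(−0.000292 × 500) = 0.86416
R(B6) = exp(−0.0000527 × 500) = 0.97399
Series (B4 and B5): 0.72615 × 0.86416 = 0.62751
Parallel ([0.62751] and B6): 1 − (1 − 0.62751)(1 − 0.97399) = 0.99031
Series (B1, B2, B3, and [0.99031]): 0.88914 × 0.74304 × 0.73712 × 0.99031 = 0.482

0.482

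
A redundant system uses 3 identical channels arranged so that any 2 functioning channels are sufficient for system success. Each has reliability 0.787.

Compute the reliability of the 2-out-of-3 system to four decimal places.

R = Σ_{i=2}^{3} C(3,i) p^i (1−p)^{3−i} with p = 0.787
C(3,2)·0.787^2·0.213^1 = 0.395777
C(3,3)·0.787^3·0.213^0 = 0.487443
Sum = 0.8832

0.8832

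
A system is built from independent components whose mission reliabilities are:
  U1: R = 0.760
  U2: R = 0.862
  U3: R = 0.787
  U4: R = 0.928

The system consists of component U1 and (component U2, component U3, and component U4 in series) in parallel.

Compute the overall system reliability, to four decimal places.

Series (U2, U3, and U4): 0.862000 × 0.787000 × 0.928000 = 0.629550
Parallel (U1 and [0.629550]): 1 − (1 − 0.760000)(1 − 0.629550) = 0.9111

0.9111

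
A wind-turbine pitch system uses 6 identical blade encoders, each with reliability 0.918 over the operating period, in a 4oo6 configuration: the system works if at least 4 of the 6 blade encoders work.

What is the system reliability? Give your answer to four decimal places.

0.9909

R = Σ_{i=4}^{6} C(6,i) p^i (1−p)^{6−i} with p = 0.918
C(6,4)·0.918^4·0.082^2 = 0.071629
C(6,5)·0.918^5·0.082^1 = 0.320759
C(6,6)·0.918^6·0.082^0 = 0.598489
Sum = 0.9909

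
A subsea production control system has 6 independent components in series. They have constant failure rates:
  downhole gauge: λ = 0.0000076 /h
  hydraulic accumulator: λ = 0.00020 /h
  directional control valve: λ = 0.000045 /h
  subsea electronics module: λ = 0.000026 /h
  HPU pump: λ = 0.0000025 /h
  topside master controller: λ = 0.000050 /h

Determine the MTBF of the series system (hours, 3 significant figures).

Series of exponential components: λ_sys = Σ λ_i
λ_sys = 0.0000076 + 0.00020 + 0.000045 + 0.000026 + 0.0000025 + 0.000050 = 3.3110e-04 /h
MTBF = 1 / λ_sys = 3020 h

3020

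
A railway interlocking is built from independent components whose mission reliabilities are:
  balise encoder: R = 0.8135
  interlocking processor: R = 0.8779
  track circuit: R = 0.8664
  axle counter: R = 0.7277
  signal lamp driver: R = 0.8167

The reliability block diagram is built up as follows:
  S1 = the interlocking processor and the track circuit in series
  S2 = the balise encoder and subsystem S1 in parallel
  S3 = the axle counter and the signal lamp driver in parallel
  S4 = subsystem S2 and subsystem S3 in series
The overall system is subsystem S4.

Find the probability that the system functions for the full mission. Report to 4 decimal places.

Series (interlocking processor and track circuit): 0.877900 × 0.866400 = 0.760613
Parallel (balise encoder and [0.760613]): 1 − (1 − 0.813500)(1 − 0.760613) = 0.955354
Parallel (axle counter and signal lamp driver): 1 − (1 − 0.727700)(1 − 0.816700) = 0.950087
Series ([0.955354] and [0.950087]): 0.955354 × 0.950087 = 0.9077

0.9077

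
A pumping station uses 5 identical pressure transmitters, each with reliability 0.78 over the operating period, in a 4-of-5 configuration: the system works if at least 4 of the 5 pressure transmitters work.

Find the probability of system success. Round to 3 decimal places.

R = Σ_{i=4}^{5} C(5,i) p^i (1−p)^{5−i} with p = 0.78
C(5,4)·0.78^4·0.22^1 = 0.40717
C(5,5)·0.78^5·0.22^0 = 0.28872
Sum = 0.696

0.696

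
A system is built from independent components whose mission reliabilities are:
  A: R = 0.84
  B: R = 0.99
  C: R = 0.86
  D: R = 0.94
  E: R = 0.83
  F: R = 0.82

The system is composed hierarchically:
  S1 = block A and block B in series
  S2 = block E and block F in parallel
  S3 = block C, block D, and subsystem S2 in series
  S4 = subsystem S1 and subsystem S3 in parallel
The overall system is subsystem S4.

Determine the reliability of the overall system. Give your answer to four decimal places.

0.9636

Series (A and B): 0.840000 × 0.990000 = 0.831600
Parallel (E and F): 1 − (1 − 0.830000)(1 − 0.820000) = 0.969400
Series (C, D, and [0.969400]): 0.860000 × 0.940000 × 0.969400 = 0.783663
Parallel ([0.831600] and [0.783663]): 1 − (1 − 0.831600)(1 − 0.783663) = 0.9636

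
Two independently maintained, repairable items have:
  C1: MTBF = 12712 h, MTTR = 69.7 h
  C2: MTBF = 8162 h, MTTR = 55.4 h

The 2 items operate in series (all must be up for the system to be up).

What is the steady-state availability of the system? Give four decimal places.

0.9878

A(C1) = MTBF/(MTBF+MTTR) = 12712/(12712+69.7) = 0.994547
A(C2) = MTBF/(MTBF+MTTR) = 8162/(8162+55.4) = 0.993258
Series availability: 0.994547 × 0.993258 = 0.9878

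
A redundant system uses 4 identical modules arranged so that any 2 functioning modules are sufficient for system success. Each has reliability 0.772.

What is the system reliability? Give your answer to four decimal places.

R = Σ_{i=2}^{4} C(4,i) p^i (1−p)^{4−i} with p = 0.772
C(4,2)·0.772^2·0.228^2 = 0.185890
C(4,3)·0.772^3·0.228^1 = 0.419611
C(4,4)·0.772^4·0.228^0 = 0.355197
Sum = 0.9607

0.9607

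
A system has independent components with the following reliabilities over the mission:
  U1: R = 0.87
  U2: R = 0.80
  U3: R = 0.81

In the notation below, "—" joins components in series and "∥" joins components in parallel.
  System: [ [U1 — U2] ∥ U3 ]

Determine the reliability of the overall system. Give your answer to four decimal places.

0.9422

Series (U1 and U2): 0.870000 × 0.800000 = 0.696000
Parallel ([0.696000] and U3): 1 − (1 − 0.696000)(1 − 0.810000) = 0.9422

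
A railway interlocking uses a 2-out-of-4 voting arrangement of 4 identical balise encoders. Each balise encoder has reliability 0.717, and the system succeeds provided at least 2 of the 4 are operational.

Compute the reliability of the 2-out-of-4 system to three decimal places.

R = Σ_{i=2}^{4} C(4,i) p^i (1−p)^{4−i} with p = 0.717
C(4,2)·0.717^2·0.283^2 = 0.24704
C(4,3)·0.717^3·0.283^1 = 0.41726
C(4,4)·0.717^4·0.283^0 = 0.26429
Sum = 0.929

0.929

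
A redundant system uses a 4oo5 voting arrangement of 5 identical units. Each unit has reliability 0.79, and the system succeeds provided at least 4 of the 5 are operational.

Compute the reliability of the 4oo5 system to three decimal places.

R = Σ_{i=4}^{5} C(5,i) p^i (1−p)^{5−i} with p = 0.79
C(5,4)·0.79^4·0.21^1 = 0.40898
C(5,5)·0.79^5·0.21^0 = 0.30771
Sum = 0.717

0.717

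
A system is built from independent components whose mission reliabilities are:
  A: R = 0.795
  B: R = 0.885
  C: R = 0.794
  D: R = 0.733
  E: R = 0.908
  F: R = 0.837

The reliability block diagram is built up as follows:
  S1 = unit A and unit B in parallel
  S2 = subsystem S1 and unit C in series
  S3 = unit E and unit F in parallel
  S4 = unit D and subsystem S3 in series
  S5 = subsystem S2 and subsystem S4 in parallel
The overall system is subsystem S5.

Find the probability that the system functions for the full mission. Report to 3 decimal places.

Parallel (A and B): 1 − (1 − 0.79500)(1 − 0.88500) = 0.97643
Series ([0.97643] and C): 0.97643 × 0.79400 = 0.77529
Parallel (E and F): 1 − (1 − 0.90800)(1 − 0.83700) = 0.98500
Series (D and [0.98500]): 0.73300 × 0.98500 = 0.72201
Parallel ([0.77529] and [0.72201]): 1 − (1 − 0.77529)(1 − 0.72201) = 0.938

0.938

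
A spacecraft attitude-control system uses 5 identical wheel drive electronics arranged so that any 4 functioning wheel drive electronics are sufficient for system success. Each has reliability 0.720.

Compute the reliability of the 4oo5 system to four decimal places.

0.5697

R = Σ_{i=4}^{5} C(5,i) p^i (1−p)^{5−i} with p = 0.720
C(5,4)·0.720^4·0.280^1 = 0.376234
C(5,5)·0.720^5·0.280^0 = 0.193492
Sum = 0.5697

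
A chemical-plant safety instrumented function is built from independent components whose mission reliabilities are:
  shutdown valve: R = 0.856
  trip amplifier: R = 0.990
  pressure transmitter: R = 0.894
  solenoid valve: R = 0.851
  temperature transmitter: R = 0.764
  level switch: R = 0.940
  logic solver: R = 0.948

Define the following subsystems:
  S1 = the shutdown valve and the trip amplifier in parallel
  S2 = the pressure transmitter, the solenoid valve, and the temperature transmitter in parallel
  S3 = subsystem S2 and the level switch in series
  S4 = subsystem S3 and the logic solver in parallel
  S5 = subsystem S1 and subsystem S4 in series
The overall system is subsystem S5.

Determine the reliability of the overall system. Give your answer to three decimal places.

Parallel (shutdown valve and trip amplifier): 1 − (1 − 0.85600)(1 − 0.99000) = 0.99856
Parallel (pressure transmitter, solenoid valve, and temperature transmitter): 1 − (1 − 0.89400)(1 − 0.85100)(1 − 0.76400) = 0.99627
Series ([0.99627] and level switch): 0.99627 × 0.94000 = 0.93649
Parallel ([0.93649] and logic solver): 1 − (1 − 0.93649)(1 − 0.94800) = 0.99670
Series ([0.99856] and [0.99670]): 0.99856 × 0.99670 = 0.995

0.995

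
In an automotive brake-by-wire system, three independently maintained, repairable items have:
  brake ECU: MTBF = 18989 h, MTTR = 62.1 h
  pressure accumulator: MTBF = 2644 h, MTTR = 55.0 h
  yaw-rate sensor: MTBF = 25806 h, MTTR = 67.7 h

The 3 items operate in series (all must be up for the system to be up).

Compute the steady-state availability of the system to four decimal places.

A(brake ECU) = MTBF/(MTBF+MTTR) = 18989/(18989+62.1) = 0.996740
A(pressure accumulator) = MTBF/(MTBF+MTTR) = 2644/(2644+55.0) = 0.979622
A(yaw-rate sensor) = MTBF/(MTBF+MTTR) = 25806/(25806+67.7) = 0.997383
Series availability: 0.996740 × 0.979622 × 0.997383 = 0.9739

0.9739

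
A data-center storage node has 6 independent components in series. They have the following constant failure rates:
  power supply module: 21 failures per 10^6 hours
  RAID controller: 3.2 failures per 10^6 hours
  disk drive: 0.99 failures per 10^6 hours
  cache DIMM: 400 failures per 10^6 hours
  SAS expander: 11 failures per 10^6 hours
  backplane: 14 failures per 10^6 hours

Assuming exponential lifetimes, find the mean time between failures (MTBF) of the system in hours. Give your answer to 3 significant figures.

2220

Series of exponential components: λ_sys = Σ λ_i
λ_sys = 0.000021 + 0.0000032 + 0.00000099 + 0.00040 + 0.000011 + 0.000014 = 4.5019e-04 /h
MTBF = 1 / λ_sys = 2220 h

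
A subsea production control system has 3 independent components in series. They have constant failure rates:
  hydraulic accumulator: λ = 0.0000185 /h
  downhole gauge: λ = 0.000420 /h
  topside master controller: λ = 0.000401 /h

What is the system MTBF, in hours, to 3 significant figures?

Series of exponential components: λ_sys = Σ λ_i
λ_sys = 0.0000185 + 0.000420 + 0.000401 = 8.3950e-04 /h
MTBF = 1 / λ_sys = 1190 h

1190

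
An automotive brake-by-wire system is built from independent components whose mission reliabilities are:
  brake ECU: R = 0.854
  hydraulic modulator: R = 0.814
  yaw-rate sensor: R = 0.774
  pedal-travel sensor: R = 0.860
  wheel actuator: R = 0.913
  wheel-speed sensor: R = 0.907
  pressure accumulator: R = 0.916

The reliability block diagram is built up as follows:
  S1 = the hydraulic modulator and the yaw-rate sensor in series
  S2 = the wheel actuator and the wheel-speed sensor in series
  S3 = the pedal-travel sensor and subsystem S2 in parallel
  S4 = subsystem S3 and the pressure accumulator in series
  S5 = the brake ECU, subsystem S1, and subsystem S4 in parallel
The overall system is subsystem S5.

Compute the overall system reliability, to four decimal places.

0.9943

Series (hydraulic modulator and yaw-rate sensor): 0.814000 × 0.774000 = 0.630036
Series (wheel actuator and wheel-speed sensor): 0.913000 × 0.907000 = 0.828091
Parallel (pedal-travel sensor and [0.828091]): 1 − (1 − 0.860000)(1 − 0.828091) = 0.975933
Series ([0.975933] and pressure accumulator): 0.975933 × 0.916000 = 0.893955
Parallel (brake ECU, [0.630036], and [0.893955]): 1 − (1 − 0.854000)(1 − 0.630036)(1 − 0.893955) = 0.9943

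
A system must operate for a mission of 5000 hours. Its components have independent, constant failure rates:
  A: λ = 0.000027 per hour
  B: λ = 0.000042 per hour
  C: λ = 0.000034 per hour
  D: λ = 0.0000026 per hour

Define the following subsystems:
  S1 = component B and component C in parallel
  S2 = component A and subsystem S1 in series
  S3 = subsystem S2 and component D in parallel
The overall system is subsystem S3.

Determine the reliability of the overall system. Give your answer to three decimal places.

0.998

R(A) = exp(−0.000027 × 5000) = 0.87372
R(B) = exp(−0.000042 × 5000) = 0.81058
R(C) = exp(−0.000034 × 5000) = 0.84366
R(D) = exp(−0.0000026 × 5000) = 0.98708
Parallel (B and C): 1 − (1 − 0.81058)(1 − 0.84366) = 0.97039
Series (A and [0.97039]): 0.87372 × 0.97039 = 0.84785
Parallel ([0.84785] and D): 1 − (1 − 0.84785)(1 − 0.98708) = 0.998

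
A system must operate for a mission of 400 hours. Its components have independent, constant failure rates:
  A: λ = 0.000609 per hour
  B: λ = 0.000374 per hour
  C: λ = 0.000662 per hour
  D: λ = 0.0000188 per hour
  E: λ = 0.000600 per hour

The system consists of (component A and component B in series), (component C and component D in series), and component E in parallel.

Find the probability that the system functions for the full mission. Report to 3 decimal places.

R(A) = exp(−0.000609 × 400) = 0.78380
R(B) = exp(−0.000374 × 400) = 0.86105
R(C) = exp(−0.000662 × 400) = 0.76736
R(D) = exp(−0.0000188 × 400) = 0.99251
R(E) = exp(−0.000600 × 400) = 0.78663
Series (A and B): 0.78380 × 0.86105 = 0.67489
Series (C and D): 0.76736 × 0.99251 = 0.76161
Parallel ([0.67489], [0.76161], and E): 1 − (1 − 0.67489)(1 − 0.76161)(1 − 0.78663) = 0.983

0.983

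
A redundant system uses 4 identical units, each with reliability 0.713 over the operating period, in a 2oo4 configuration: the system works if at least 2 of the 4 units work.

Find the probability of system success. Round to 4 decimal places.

R = Σ_{i=2}^{4} C(4,i) p^i (1−p)^{4−i} with p = 0.713
C(4,2)·0.713^2·0.287^2 = 0.251243
C(4,3)·0.713^3·0.287^1 = 0.416112
C(4,4)·0.713^4·0.287^0 = 0.258439
Sum = 0.9258

0.9258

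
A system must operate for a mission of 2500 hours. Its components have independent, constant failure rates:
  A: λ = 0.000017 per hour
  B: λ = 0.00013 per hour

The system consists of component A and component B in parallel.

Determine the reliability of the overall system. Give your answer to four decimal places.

R(A) = exp(−0.000017 × 2500) = 0.958390
R(B) = exp(−0.00013 × 2500) = 0.722527
Parallel (A and B): 1 − (1 − 0.958390)(1 − 0.722527) = 0.9885

0.9885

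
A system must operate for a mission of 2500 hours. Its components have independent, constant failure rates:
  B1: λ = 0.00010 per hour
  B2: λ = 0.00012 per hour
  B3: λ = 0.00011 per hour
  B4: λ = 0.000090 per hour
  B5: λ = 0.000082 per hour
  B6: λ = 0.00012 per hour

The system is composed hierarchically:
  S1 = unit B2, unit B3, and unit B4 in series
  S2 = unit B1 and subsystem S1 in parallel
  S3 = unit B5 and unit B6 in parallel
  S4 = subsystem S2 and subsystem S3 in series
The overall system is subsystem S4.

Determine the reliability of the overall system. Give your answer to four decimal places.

0.8360

R(B1) = exp(−0.00010 × 2500) = 0.778801
R(B2) = exp(−0.00012 × 2500) = 0.740818
R(B3) = exp(−0.00011 × 2500) = 0.759572
R(B4) = exp(−0.000090 × 2500) = 0.798516
R(B5) = exp(−0.000082 × 2500) = 0.814647
R(B6) = exp(−0.00012 × 2500) = 0.740818
Series (B2, B3, and B4): 0.740818 × 0.759572 × 0.798516 = 0.449329
Parallel (B1 and [0.449329]): 1 − (1 − 0.778801)(1 − 0.449329) = 0.878192
Parallel (B5 and B6): 1 − (1 − 0.814647)(1 − 0.740818) = 0.951960
Series ([0.878192] and [0.951960]): 0.878192 × 0.951960 = 0.8360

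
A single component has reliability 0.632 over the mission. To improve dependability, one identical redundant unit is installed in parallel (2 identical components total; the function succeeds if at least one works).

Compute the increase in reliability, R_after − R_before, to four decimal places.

R_before = 0.632
R_after = 1 − (1 − 0.632)^2 = 0.8646
ΔR = 0.8646 − 0.632 = 0.2326

0.2326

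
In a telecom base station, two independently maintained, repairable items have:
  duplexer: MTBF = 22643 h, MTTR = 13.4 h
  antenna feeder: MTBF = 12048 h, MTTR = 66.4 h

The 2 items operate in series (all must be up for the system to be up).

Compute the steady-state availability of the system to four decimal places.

A(duplexer) = MTBF/(MTBF+MTTR) = 22643/(22643+13.4) = 0.999409
A(antenna feeder) = MTBF/(MTBF+MTTR) = 12048/(12048+66.4) = 0.994519
Series availability: 0.999409 × 0.994519 = 0.9939

0.9939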